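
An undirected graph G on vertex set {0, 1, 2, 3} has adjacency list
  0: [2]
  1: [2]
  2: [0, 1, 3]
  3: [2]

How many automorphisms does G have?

6

Vertex 2 has degree 3 and every other vertex has degree 1, so G is the star K_{1,3} with centre 2. Any automorphism fixes the centre and permutes the 3 leaves freely, so Aut(G) ≅ S_3 of order 3! = 6.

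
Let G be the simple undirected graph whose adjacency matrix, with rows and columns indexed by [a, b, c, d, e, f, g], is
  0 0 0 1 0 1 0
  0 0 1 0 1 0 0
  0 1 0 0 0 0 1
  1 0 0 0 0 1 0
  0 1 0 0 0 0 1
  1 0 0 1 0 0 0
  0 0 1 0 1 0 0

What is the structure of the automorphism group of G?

G has two connected components, {b, c, e, g} and {a, d, f}; each is 2-regular, so G = C_4 ⊔ C_3. No automorphism exchanges components of different sizes, hence Aut(G) is the direct product D_4 × D_3, order 48.

D_4 × D_3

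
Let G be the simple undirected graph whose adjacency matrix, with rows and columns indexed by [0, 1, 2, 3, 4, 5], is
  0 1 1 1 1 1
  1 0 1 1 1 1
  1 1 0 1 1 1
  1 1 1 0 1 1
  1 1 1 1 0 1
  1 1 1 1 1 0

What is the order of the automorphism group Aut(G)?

Every vertex has degree 5, so G is the complete graph K_6. Every bijection on the vertex set is an automorphism of K_6; hence Aut(K_6) ≅ S_6, order 720.

720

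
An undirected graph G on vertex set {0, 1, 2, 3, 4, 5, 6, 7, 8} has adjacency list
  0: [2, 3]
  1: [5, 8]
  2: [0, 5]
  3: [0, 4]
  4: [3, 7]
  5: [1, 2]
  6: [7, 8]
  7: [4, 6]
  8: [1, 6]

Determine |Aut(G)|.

18

Every vertex has degree 2 and the graph is connected, so G is the 9-cycle C_9. C_9 has 9 rotations and 9 reflections, so Aut(C_9) ≅ D_9 of order 18.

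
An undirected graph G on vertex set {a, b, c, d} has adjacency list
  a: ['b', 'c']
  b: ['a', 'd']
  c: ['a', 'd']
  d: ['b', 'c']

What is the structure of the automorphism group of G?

Every vertex has degree 2 and the graph is connected, so G is the 4-cycle C_4. The automorphisms of the 4-cycle are exactly the symmetries of a regular 4-gon: the dihedral group D_4, |D_4| = 8.

the dihedral group of order 8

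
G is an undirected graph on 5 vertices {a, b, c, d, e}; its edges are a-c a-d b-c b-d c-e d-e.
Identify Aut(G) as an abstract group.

The vertices split by degree into {c, d} (degree 3) and {a, b, e} (degree 2); every edge runs between the two parts, so G is the complete bipartite graph K_{2,3}. The parts have unequal sizes, so no automorphism swaps them; each part is permuted independently, giving S_3 × S_2 of order 3!·2! = 12.

S_3 × S_2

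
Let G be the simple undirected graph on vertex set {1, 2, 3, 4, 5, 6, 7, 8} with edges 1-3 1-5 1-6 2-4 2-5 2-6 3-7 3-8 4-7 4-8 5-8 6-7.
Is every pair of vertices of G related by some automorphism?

G is 3-regular and bipartite on 2^3 = 8 vertices with girth 4; it is the hypercube graph Q_3. Aut(Q_3) consists of the signed permutations of the 3 coordinate axes: 3! permutations times 2^3 sign flips, so |Aut| = 2^3·3! = 48. This group acts transitively on the 8 vertices.

Yes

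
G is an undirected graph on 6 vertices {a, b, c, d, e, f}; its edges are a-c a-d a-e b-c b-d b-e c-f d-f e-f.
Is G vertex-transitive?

Yes

G is 3-regular and bipartite with parts {a, b, f} and {c, d, e} (each part is independent and every cross-pair is an edge), so G = K_{3,3}. Aut(K_{3,3}) is the wreath product S_3 ≀ Z_2: permute within each part, then optionally swap the parts; |Aut| = 2·(3!)² = 72. Under this action every vertex can be carried to every other, so G is vertex-transitive.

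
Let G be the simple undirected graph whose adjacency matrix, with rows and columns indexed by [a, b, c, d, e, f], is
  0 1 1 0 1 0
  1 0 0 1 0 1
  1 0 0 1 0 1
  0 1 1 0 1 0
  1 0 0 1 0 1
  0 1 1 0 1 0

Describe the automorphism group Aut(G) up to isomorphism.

G is 3-regular and bipartite with parts {b, c, e} and {a, d, f} (each part is independent and every cross-pair is an edge), so G = K_{3,3}. Each part can be permuted independently (S_3 × S_3) and the two equal-size parts can also be swapped, giving (S_3 × S_3) ⋊ Z_2 of order 2·(3!)² = 72.

S_3 ≀ Z_2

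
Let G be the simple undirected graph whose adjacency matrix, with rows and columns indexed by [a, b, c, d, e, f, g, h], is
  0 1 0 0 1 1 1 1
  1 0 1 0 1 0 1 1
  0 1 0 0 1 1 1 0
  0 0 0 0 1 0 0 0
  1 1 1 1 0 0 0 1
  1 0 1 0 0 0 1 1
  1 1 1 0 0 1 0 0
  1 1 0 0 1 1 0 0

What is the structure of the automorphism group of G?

{e}

The degree sequence is [5, 5, 4, 1, 5, 4, 4, 4]. Checking the degree-preserving permutations of the vertex set shows that none except the identity preserves every edge, so Aut(G) is trivial.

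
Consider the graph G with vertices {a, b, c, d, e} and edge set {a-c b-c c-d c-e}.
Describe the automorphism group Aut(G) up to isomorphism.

S_4

Vertex c has degree 4 and every other vertex has degree 1, so G is the star K_{1,4} with centre c. Any automorphism fixes the centre and permutes the 4 leaves freely, so Aut(G) ≅ S_4 of order 4! = 24.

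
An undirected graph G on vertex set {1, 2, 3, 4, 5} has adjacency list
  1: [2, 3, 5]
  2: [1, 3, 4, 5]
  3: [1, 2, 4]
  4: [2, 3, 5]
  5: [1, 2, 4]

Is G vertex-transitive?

No

Vertex 2 is the only vertex of degree 4, so every automorphism fixes it; G is not vertex-transitive.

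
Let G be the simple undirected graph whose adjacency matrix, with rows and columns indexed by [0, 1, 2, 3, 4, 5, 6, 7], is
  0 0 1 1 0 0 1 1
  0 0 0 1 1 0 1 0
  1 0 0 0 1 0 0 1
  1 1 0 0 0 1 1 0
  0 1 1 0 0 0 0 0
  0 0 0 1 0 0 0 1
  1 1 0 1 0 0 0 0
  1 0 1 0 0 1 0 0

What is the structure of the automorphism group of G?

The degree sequence is [4, 3, 3, 4, 2, 2, 3, 3]. Checking the degree-preserving permutations of the vertex set shows that none except the identity preserves every edge, so Aut(G) is trivial.

1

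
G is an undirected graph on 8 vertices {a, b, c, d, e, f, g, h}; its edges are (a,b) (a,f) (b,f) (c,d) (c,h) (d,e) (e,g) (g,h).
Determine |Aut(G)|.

60

G has two connected components, {c, d, e, g, h} and {a, b, f}; each is 2-regular, so G = C_5 ⊔ C_3. No automorphism exchanges components of different sizes, hence Aut(G) is the direct product D_3 × D_5, order 60.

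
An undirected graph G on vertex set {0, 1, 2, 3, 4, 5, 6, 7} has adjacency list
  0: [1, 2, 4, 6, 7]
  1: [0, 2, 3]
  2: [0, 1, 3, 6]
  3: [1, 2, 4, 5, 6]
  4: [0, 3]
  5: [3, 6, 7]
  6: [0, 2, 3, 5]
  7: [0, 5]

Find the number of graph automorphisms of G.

The degree sequence is [5, 3, 4, 5, 2, 3, 4, 2]. Checking the degree-preserving permutations of the vertex set shows that none except the identity preserves every edge, so Aut(G) is trivial.

1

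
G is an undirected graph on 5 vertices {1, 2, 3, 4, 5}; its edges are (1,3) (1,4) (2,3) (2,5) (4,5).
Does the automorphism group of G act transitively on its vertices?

Yes

G is 2-regular and connected on 5 vertices, i.e. the cycle C_5. C_5 has 5 rotations and 5 reflections, so Aut(C_5) ≅ D_5 of order 10. This group acts transitively on the 5 vertices.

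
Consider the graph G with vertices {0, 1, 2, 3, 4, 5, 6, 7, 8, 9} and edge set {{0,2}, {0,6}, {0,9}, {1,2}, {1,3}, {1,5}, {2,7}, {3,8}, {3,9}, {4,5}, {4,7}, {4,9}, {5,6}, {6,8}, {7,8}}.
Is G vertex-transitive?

G is 3-regular on 10 vertices with no triangles and no 4-cycles (girth 5): this is the Petersen graph. It is a classical fact that the Petersen graph has automorphism group S_5 (order 120), arising from its description as the Kneser graph K(5,2). Under this action every vertex can be carried to every other, so G is vertex-transitive.

Yes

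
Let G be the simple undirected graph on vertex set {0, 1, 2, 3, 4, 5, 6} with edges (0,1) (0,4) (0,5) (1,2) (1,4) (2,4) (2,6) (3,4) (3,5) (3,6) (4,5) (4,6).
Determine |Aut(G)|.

Vertex 4 is the unique vertex of degree 6; the remaining 6 vertices each have degree 3 and induce a cycle, so G is the wheel on 7 vertices with hub 4. Every automorphism fixes the hub and acts on the rim 6-cycle, so Aut(G) ≅ Aut(C_6) = D_6 of order 12.

12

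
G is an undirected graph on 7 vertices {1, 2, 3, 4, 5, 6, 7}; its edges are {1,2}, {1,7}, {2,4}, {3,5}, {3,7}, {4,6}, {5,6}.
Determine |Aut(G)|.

14

G is 2-regular and connected on 7 vertices, i.e. the cycle C_7. The automorphisms of the 7-cycle are exactly the symmetries of a regular 7-gon: the dihedral group D_7, |D_7| = 14.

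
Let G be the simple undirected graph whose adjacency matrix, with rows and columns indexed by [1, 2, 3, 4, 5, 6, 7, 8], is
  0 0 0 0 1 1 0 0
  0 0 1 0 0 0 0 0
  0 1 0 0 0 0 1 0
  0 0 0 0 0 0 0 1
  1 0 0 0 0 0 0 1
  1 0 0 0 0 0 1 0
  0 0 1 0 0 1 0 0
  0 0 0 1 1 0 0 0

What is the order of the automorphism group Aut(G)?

2

The degree sequence is [2, 1, 2, 1, 2, 2, 2, 2]; the two degree-1 vertices 2 and 4 are the ends of a path, so G = P_8. A path has exactly one nontrivial symmetry — reversal — giving Aut(G) of order 2.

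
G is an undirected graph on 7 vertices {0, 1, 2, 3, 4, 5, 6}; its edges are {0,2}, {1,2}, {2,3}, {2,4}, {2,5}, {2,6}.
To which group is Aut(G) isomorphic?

Vertex 2 has degree 6 and every other vertex has degree 1, so G is the star K_{1,6} with centre 2. The 6 leaves are pairwise interchangeable while the centre is fixed, giving Aut(G) = S_6.

the symmetric group on 6 letters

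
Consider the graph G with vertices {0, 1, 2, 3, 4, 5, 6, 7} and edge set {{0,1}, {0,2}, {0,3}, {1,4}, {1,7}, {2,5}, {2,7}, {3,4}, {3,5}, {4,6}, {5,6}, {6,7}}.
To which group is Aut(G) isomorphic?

G is 3-regular and bipartite on 2^3 = 8 vertices with girth 4; it is the hypercube graph Q_3. The symmetry group of the 3-cube is the hyperoctahedral group B_3 = Z_2 ≀ S_3, of order 2^3·3! = 48.

Z_2^3 ⋊ S_3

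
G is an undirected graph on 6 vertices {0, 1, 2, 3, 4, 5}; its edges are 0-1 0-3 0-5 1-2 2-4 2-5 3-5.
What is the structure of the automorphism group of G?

the trivial group

The degree sequence is [3, 2, 3, 2, 1, 3]. Checking the degree-preserving permutations of the vertex set shows that none except the identity preserves every edge, so Aut(G) is trivial.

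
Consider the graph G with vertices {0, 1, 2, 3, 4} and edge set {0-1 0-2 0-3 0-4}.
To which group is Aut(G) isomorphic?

Vertex 0 has degree 4 and every other vertex has degree 1, so G is the star K_{1,4} with centre 0. The 4 leaves are pairwise interchangeable while the centre is fixed, giving Aut(G) = S_4.

S_4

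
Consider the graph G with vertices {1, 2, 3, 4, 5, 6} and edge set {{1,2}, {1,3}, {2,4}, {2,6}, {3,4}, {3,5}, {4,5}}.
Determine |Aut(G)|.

1

The degree sequence is [2, 3, 3, 3, 2, 1]. Checking the degree-preserving permutations of the vertex set shows that none except the identity preserves every edge, so Aut(G) is trivial.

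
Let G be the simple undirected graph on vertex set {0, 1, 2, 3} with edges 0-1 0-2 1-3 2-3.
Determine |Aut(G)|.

G is 2-regular and bipartite on 2^2 = 4 vertices with girth 4; it is the hypercube graph Q_2. Aut(Q_2) consists of the signed permutations of the 2 coordinate axes: 2! permutations times 2^2 sign flips, so |Aut| = 2^2·2! = 8.

8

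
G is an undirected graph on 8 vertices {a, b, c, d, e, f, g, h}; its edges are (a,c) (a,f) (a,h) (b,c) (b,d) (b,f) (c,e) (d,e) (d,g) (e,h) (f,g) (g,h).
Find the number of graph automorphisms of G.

48

G is 3-regular and bipartite on 2^3 = 8 vertices with girth 4; it is the hypercube graph Q_3. Aut(Q_3) consists of the signed permutations of the 3 coordinate axes: 3! permutations times 2^3 sign flips, so |Aut| = 2^3·3! = 48.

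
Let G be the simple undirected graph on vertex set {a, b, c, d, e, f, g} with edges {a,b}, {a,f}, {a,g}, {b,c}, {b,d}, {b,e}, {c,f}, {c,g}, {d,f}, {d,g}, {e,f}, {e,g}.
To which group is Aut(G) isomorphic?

The vertices split by degree into {b, f, g} (degree 4) and {a, c, d, e} (degree 3); every edge runs between the two parts, so G is the complete bipartite graph K_{3,4}. Automorphisms preserve the bipartition setwise (since the parts differ in size) and act as S_3 × S_4 within it; |Aut| = 144.

S_3 × S_4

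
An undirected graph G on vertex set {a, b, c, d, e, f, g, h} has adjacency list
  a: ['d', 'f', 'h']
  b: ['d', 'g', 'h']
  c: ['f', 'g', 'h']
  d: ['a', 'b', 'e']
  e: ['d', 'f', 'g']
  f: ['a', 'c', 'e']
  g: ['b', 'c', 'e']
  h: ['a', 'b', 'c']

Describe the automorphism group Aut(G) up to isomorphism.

G is 3-regular and bipartite on 2^3 = 8 vertices with girth 4; it is the hypercube graph Q_3. Aut(Q_3) consists of the signed permutations of the 3 coordinate axes: 3! permutations times 2^3 sign flips, so |Aut| = 2^3·3! = 48.

the hyperoctahedral group B_3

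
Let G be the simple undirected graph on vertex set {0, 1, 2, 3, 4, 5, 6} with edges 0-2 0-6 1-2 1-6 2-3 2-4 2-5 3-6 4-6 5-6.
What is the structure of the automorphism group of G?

The vertices split by degree into {2, 6} (degree 5) and {0, 1, 3, 4, 5} (degree 2); every edge runs between the two parts, so G is the complete bipartite graph K_{2,5}. The parts have unequal sizes, so no automorphism swaps them; each part is permuted independently, giving S_5 × S_2 of order 5!·2! = 240.

S_5 × S_2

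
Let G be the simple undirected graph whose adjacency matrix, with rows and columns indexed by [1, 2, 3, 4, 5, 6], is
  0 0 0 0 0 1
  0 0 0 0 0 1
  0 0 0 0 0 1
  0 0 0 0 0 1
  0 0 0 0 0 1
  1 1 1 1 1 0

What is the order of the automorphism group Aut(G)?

Vertex 6 has degree 5 and every other vertex has degree 1, so G is the star K_{1,5} with centre 6. The 5 leaves are pairwise interchangeable while the centre is fixed, giving Aut(G) = S_5.

120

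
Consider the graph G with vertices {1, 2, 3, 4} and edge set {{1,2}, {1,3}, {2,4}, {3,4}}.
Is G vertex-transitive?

Every vertex has degree 2 and the graph is connected, so G is the 4-cycle C_4. The automorphisms of the 4-cycle are exactly the symmetries of a regular 4-gon: the dihedral group D_4, |D_4| = 8. This group acts transitively on the 4 vertices.

Yes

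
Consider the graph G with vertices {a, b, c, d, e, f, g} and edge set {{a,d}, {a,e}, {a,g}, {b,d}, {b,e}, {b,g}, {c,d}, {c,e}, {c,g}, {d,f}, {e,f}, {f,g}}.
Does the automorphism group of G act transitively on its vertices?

No

Automorphisms preserve degree, but G has vertices of degree 3 and vertices of degree 4; no automorphism maps one to the other, so G is not vertex-transitive.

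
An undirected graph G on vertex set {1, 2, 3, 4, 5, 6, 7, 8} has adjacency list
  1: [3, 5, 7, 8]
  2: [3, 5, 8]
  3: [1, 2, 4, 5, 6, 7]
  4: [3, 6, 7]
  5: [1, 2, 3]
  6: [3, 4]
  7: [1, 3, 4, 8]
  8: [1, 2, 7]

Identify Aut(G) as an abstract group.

1

The degree sequence is [4, 3, 6, 3, 3, 2, 4, 3]. Checking the degree-preserving permutations of the vertex set shows that none except the identity preserves every edge, so Aut(G) is trivial.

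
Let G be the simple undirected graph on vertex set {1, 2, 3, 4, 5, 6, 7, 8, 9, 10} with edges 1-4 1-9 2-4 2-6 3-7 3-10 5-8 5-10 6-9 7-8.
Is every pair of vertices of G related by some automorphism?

G has two connected components, {3, 5, 7, 8, 10} and {1, 2, 4, 6, 9}; each is 2-regular, so G = C_5 ⊔ C_5. Aut of a disjoint union of two copies of C_5 is the wreath product D_5 ≀ Z_2, of order 2·10² = 200. Under this action every vertex can be carried to every other, so G is vertex-transitive.

Yes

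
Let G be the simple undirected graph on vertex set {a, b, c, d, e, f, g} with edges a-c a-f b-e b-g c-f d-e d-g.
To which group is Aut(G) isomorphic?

D_3 × D_4

G has two connected components, {b, d, e, g} and {a, c, f}; each is 2-regular, so G = C_4 ⊔ C_3. No automorphism exchanges components of different sizes, hence Aut(G) is the direct product D_3 × D_4, order 48.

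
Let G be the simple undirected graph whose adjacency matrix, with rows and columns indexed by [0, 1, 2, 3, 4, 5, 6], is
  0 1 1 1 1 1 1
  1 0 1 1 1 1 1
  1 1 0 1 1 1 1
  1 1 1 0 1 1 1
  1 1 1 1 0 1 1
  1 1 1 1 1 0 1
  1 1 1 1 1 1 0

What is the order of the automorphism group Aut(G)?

5040

Every vertex has degree 6, so G is the complete graph K_7. Every bijection on the vertex set is an automorphism of K_7; hence Aut(K_7) ≅ S_7, order 5040.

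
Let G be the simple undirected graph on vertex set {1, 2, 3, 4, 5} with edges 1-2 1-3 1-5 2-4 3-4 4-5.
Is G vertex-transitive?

No

Automorphisms preserve degree, but G has vertices of degree 2 and vertices of degree 3; no automorphism maps one to the other, so G is not vertex-transitive.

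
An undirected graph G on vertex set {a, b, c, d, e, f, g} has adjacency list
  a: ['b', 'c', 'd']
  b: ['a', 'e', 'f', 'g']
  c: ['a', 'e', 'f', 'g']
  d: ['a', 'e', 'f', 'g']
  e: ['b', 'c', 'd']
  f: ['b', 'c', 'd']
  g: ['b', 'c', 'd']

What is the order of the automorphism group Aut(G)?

The vertices split by degree into {b, c, d} (degree 4) and {a, e, f, g} (degree 3); every edge runs between the two parts, so G is the complete bipartite graph K_{3,4}. Automorphisms preserve the bipartition setwise (since the parts differ in size) and act as S_3 × S_4 within it; |Aut| = 144.

144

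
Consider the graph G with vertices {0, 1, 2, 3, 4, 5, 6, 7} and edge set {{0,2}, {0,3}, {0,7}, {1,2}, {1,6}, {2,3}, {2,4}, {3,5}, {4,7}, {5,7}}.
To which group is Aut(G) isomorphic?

Degrees alone do not determine every vertex (e.g. 0 and 3 both have degree 3), but their neighbour-degree multisets differ: N(0) has degrees [3, 3, 4] while N(3) has degrees [2, 3, 4]. Repeating this refinement separates all vertices, so the only automorphism is the identity.

the trivial group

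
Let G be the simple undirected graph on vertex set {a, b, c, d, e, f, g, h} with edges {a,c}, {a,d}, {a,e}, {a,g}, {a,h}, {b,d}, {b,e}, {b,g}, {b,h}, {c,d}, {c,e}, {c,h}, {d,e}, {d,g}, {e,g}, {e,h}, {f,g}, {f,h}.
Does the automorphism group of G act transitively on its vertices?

Vertex e is the only vertex of degree 6, so every automorphism fixes it; G is not vertex-transitive.

No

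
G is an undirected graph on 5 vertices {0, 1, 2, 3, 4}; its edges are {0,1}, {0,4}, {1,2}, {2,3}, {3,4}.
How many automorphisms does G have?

Every vertex has degree 2 and the graph is connected, so G is the 5-cycle C_5. The automorphisms of the 5-cycle are exactly the symmetries of a regular 5-gon: the dihedral group D_5, |D_5| = 10.

10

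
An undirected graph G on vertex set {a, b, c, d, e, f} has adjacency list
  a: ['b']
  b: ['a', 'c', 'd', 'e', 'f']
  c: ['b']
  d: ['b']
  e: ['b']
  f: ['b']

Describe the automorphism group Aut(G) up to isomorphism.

Vertex b has degree 5 and every other vertex has degree 1, so G is the star K_{1,5} with centre b. The 5 leaves are pairwise interchangeable while the centre is fixed, giving Aut(G) = S_5.

S_5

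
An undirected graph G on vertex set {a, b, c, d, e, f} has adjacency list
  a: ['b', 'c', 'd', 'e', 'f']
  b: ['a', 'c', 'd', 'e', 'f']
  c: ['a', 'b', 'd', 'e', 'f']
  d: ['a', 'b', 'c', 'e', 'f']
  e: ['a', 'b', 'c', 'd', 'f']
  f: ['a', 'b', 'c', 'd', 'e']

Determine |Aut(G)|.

Every vertex has degree 5, so G is the complete graph K_6. Every bijection on the vertex set is an automorphism of K_6; hence Aut(K_6) ≅ S_6, order 720.

720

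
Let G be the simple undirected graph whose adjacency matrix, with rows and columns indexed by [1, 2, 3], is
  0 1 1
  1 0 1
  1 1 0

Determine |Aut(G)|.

6

All 3 vertices are pairwise adjacent: G = K_3. Any permutation of the 3 vertices preserves K_3, so Aut(K_3) = S_3 of order 3! = 6.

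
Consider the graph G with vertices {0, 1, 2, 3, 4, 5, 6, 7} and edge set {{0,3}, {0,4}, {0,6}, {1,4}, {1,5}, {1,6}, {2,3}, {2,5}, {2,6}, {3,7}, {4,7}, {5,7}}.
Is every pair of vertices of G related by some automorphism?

Yes

G is 3-regular and bipartite on 2^3 = 8 vertices with girth 4; it is the hypercube graph Q_3. Aut(Q_3) consists of the signed permutations of the 3 coordinate axes: 3! permutations times 2^3 sign flips, so |Aut| = 2^3·3! = 48. This group acts transitively on the 8 vertices.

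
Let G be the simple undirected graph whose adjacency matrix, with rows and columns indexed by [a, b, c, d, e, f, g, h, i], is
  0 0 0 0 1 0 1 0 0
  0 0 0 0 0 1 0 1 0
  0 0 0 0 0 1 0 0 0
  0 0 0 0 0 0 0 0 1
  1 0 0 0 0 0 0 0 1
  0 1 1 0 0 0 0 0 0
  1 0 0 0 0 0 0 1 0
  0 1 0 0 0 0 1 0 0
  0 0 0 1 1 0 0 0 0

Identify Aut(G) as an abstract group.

the cyclic group of order 2

The degree sequence is [2, 2, 1, 1, 2, 2, 2, 2, 2]; the two degree-1 vertices c and d are the ends of a path, so G = P_9. The only nontrivial automorphism of a path is the end-to-end reflection, so Aut(G) ≅ Z_2.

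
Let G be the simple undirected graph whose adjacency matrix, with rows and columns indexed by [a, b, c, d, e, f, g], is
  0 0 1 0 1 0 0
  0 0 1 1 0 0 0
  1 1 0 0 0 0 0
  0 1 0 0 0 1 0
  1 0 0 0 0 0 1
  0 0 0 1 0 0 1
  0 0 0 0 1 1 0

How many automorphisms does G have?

Every vertex has degree 2 and the graph is connected, so G is the 7-cycle C_7. C_7 has 7 rotations and 7 reflections, so Aut(C_7) ≅ D_7 of order 14.

14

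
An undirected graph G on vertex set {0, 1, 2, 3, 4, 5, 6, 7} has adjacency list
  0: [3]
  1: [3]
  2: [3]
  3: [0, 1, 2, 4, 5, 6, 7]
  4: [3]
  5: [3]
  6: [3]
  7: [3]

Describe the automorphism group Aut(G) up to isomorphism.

Vertex 3 has degree 7 and every other vertex has degree 1, so G is the star K_{1,7} with centre 3. Any automorphism fixes the centre and permutes the 7 leaves freely, so Aut(G) ≅ S_7 of order 7! = 5040.

the symmetric group on 7 letters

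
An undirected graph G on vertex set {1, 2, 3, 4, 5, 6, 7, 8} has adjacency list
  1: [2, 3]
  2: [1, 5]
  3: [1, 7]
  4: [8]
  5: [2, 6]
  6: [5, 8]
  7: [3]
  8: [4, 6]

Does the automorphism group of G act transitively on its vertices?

Automorphisms preserve degree, but G has vertices of degree 1 and vertices of degree 2; no automorphism maps one to the other, so G is not vertex-transitive.

No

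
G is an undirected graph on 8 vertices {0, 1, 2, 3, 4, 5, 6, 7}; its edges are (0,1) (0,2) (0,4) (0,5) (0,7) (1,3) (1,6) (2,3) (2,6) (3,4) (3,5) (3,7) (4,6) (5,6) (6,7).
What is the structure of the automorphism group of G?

S_3 × S_5

The vertices split by degree into {0, 3, 6} (degree 5) and {1, 2, 4, 5, 7} (degree 3); every edge runs between the two parts, so G is the complete bipartite graph K_{3,5}. Automorphisms preserve the bipartition setwise (since the parts differ in size) and act as S_3 × S_5 within it; |Aut| = 720.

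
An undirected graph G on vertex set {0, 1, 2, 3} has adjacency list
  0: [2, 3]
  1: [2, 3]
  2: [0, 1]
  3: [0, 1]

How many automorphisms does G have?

8

G is 2-regular and bipartite on 2^2 = 4 vertices with girth 4; it is the hypercube graph Q_2. The symmetry group of the 2-cube is the hyperoctahedral group B_2 = Z_2 ≀ S_2, of order 2^2·2! = 8.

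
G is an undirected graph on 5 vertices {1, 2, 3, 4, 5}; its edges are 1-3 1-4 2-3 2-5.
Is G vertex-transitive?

No

Automorphisms preserve degree, but G has vertices of degree 1 and vertices of degree 2; no automorphism maps one to the other, so G is not vertex-transitive.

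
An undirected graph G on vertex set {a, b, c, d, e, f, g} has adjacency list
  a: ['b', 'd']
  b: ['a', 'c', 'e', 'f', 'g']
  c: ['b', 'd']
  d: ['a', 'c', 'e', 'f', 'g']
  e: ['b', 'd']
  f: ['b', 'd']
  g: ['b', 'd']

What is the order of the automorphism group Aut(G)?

240

The vertices split by degree into {b, d} (degree 5) and {a, c, e, f, g} (degree 2); every edge runs between the two parts, so G is the complete bipartite graph K_{2,5}. The parts have unequal sizes, so no automorphism swaps them; each part is permuted independently, giving S_2 × S_5 of order 2!·5! = 240.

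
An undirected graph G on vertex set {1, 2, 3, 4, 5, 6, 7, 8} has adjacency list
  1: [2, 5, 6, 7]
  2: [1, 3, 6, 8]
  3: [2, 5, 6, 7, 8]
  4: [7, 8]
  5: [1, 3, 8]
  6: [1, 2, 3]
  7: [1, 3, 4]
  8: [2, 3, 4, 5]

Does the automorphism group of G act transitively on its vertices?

Vertex 3 is the only vertex of degree 5, so every automorphism fixes it; G is not vertex-transitive.

No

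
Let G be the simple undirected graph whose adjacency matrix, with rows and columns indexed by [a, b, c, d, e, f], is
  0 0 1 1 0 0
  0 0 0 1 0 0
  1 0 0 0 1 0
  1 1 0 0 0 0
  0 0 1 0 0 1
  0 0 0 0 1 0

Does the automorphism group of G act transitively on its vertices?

No

Automorphisms preserve degree, but G has vertices of degree 1 and vertices of degree 2; no automorphism maps one to the other, so G is not vertex-transitive.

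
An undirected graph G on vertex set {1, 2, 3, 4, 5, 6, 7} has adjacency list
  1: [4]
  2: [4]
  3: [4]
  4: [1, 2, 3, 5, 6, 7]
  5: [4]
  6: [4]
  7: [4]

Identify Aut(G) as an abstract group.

the symmetric group on 6 letters

Vertex 4 has degree 6 and every other vertex has degree 1, so G is the star K_{1,6} with centre 4. The 6 leaves are pairwise interchangeable while the centre is fixed, giving Aut(G) = S_6.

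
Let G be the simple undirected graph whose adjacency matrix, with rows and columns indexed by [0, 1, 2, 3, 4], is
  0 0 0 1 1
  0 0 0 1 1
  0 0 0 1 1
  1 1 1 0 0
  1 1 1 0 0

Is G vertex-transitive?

No

Automorphisms preserve degree, but G has vertices of degree 2 and vertices of degree 3; no automorphism maps one to the other, so G is not vertex-transitive.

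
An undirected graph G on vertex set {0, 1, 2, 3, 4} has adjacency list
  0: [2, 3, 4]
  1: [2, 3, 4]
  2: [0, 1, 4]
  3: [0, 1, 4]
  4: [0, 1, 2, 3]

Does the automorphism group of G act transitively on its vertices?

No

Vertex 4 is the only vertex of degree 4, so every automorphism fixes it; G is not vertex-transitive.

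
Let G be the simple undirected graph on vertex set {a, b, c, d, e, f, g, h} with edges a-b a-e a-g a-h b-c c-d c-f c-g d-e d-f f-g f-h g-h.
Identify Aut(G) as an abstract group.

Degrees alone do not determine every vertex (e.g. a and c both have degree 4), but their neighbour-degree multisets differ: N(a) has degrees [2, 2, 3, 4] while N(c) has degrees [2, 3, 4, 4]. Repeating this refinement separates all vertices, so the only automorphism is the identity.

1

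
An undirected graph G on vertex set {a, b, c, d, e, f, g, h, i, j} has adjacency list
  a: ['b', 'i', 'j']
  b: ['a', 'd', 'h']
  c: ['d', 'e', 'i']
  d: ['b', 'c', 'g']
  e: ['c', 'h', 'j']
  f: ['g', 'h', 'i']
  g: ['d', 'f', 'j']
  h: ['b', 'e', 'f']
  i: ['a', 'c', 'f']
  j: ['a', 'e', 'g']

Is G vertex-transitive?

Yes

G is 3-regular on 10 vertices with no triangles and no 4-cycles (girth 5): this is the Petersen graph. It is a classical fact that the Petersen graph has automorphism group S_5 (order 120), arising from its description as the Kneser graph K(5,2). Under this action every vertex can be carried to every other, so G is vertex-transitive.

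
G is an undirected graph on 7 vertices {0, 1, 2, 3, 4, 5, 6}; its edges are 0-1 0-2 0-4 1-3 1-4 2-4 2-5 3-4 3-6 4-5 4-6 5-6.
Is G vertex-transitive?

Vertex 4 is the only vertex of degree 6, so every automorphism fixes it; G is not vertex-transitive.

No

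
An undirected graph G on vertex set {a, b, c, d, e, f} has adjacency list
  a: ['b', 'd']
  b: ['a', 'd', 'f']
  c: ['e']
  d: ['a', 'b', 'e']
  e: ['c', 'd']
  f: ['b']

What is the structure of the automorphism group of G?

the trivial group

Degrees alone do not determine every vertex (e.g. a and e both have degree 2), but their neighbour-degree multisets differ: N(a) has degrees [3, 3] while N(e) has degrees [1, 3]. Repeating this refinement separates all vertices, so the only automorphism is the identity.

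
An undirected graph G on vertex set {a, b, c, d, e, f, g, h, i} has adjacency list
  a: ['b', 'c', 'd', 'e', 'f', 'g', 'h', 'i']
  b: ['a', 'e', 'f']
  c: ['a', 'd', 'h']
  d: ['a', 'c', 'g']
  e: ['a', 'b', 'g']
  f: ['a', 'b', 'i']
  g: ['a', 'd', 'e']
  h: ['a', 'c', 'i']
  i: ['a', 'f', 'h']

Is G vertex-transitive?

Vertex a is the only vertex of degree 8, so every automorphism fixes it; G is not vertex-transitive.

No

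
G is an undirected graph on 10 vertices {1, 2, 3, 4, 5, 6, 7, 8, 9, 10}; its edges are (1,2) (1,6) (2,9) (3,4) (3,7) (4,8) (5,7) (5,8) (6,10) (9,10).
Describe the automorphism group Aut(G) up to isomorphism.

(D_5 × D_5) ⋊ Z_2

G has two connected components, {3, 4, 5, 7, 8} and {1, 2, 6, 9, 10}; each is 2-regular, so G = C_5 ⊔ C_5. With two isomorphic components, Aut(G) = Aut(C_5) ≀ S_2 = (D_5 × D_5) ⋊ Z_2: permute each cycle by D_5, then optionally swap the two cycles. Order 2·(2·5)² = 200.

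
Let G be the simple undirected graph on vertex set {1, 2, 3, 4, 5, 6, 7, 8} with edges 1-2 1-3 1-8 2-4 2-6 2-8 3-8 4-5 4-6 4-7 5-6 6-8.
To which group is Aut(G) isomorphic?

{e}

Degrees alone do not determine every vertex (e.g. 2 and 4 both have degree 4), but their neighbour-degree multisets differ: N(2) has degrees [3, 4, 4, 4] while N(4) has degrees [1, 2, 4, 4]. Repeating this refinement separates all vertices, so the only automorphism is the identity.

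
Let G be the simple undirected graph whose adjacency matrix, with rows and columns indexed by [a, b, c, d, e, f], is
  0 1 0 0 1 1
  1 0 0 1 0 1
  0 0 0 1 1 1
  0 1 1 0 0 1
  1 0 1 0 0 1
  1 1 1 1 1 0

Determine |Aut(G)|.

10

Vertex f is the unique vertex of degree 5; the remaining 5 vertices each have degree 3 and induce a cycle, so G is the wheel on 6 vertices with hub f. Every automorphism fixes the hub and acts on the rim 5-cycle, so Aut(G) ≅ Aut(C_5) = D_5 of order 10.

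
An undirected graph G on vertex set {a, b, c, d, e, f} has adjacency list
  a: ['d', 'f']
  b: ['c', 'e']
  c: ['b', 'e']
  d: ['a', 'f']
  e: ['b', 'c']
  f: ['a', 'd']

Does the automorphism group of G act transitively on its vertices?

Yes

G has two connected components, {b, c, e} and {a, d, f}; each is 2-regular, so G = C_3 ⊔ C_3. Aut of a disjoint union of two copies of C_3 is the wreath product D_3 ≀ Z_2, of order 2·6² = 72. This group acts transitively on the 6 vertices.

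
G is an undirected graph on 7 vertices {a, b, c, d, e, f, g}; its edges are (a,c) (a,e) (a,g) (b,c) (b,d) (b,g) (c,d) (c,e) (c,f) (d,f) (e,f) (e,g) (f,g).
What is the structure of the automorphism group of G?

{e}

The degree sequence is [3, 3, 5, 3, 4, 4, 4]. Checking the degree-preserving permutations of the vertex set shows that none except the identity preserves every edge, so Aut(G) is trivial.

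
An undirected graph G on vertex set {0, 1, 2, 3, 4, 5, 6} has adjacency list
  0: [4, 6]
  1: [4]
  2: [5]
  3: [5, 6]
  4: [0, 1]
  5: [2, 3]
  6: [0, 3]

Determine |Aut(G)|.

2

The degree sequence is [2, 1, 1, 2, 2, 2, 2]; the two degree-1 vertices 1 and 2 are the ends of a path, so G = P_7. A path has exactly one nontrivial symmetry — reversal — giving Aut(G) of order 2.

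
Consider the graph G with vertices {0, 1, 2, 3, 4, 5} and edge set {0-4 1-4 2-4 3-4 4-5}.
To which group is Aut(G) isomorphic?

Vertex 4 has degree 5 and every other vertex has degree 1, so G is the star K_{1,5} with centre 4. The 5 leaves are pairwise interchangeable while the centre is fixed, giving Aut(G) = S_5.

the symmetric group on 5 letters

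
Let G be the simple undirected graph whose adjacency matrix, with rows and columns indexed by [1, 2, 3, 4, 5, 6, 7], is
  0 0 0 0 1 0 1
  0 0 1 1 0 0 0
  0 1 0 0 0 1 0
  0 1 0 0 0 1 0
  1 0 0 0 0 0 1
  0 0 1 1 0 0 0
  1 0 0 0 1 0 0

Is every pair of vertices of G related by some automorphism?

No

G has two connected components, {2, 3, 4, 6} and {1, 5, 7}; each is 2-regular, so G = C_4 ⊔ C_3. The orbit of 1 under Aut(G) is {1, 5, 7}, which does not contain 2, so G is not vertex-transitive.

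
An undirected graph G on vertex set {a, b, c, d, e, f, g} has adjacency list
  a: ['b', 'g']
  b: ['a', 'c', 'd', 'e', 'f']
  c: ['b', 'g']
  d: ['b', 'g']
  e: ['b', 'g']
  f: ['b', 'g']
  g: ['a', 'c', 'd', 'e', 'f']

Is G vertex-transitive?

No

Automorphisms preserve degree, but G has vertices of degree 2 and vertices of degree 5; no automorphism maps one to the other, so G is not vertex-transitive.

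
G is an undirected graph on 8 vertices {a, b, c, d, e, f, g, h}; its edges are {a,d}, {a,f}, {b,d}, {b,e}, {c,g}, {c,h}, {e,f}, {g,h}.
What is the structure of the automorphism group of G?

G has two connected components, {a, b, d, e, f} and {c, g, h}; each is 2-regular, so G = C_5 ⊔ C_3. No automorphism exchanges components of different sizes, hence Aut(G) is the direct product D_5 × D_3, order 60.

D_5 × D_3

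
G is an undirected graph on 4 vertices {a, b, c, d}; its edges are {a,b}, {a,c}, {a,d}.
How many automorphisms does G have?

6

Vertex a has degree 3 and every other vertex has degree 1, so G is the star K_{1,3} with centre a. Any automorphism fixes the centre and permutes the 3 leaves freely, so Aut(G) ≅ S_3 of order 3! = 6.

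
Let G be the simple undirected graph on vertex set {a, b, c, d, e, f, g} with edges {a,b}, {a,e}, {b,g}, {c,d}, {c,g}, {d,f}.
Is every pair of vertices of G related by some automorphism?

No

Automorphisms preserve degree, but G has vertices of degree 1 and vertices of degree 2; no automorphism maps one to the other, so G is not vertex-transitive.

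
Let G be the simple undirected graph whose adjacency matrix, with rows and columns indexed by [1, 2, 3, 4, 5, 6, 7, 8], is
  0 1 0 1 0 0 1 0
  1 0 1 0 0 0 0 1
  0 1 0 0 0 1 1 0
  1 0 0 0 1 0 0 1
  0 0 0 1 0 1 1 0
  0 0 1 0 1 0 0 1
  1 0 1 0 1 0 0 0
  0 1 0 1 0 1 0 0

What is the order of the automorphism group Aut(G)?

48

G is 3-regular and bipartite on 2^3 = 8 vertices with girth 4; it is the hypercube graph Q_3. Aut(Q_3) consists of the signed permutations of the 3 coordinate axes: 3! permutations times 2^3 sign flips, so |Aut| = 2^3·3! = 48.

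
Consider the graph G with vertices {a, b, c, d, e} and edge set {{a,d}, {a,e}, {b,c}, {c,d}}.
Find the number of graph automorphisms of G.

2

The degree sequence is [2, 1, 2, 2, 1]; the two degree-1 vertices b and e are the ends of a path, so G = P_5. The only nontrivial automorphism of a path is the end-to-end reflection, so Aut(G) ≅ Z_2.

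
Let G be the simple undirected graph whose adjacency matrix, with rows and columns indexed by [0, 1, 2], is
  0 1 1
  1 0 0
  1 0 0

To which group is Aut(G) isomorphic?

The degree sequence is [2, 1, 1]; the two degree-1 vertices 1 and 2 are the ends of a path, so G = P_3. The only nontrivial automorphism of a path is the end-to-end reflection, so Aut(G) ≅ Z_2.

the cyclic group of order 2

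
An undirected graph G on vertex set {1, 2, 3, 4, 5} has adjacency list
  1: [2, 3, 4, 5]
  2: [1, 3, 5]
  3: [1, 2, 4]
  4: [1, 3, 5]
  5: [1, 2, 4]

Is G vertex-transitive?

Vertex 1 is the only vertex of degree 4, so every automorphism fixes it; G is not vertex-transitive.

No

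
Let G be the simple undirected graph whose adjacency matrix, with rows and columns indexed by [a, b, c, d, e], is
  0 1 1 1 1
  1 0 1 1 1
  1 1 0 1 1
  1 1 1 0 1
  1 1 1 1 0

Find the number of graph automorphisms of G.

120

Every vertex has degree 4, so G is the complete graph K_5. Any permutation of the 5 vertices preserves K_5, so Aut(K_5) = S_5 of order 5! = 120.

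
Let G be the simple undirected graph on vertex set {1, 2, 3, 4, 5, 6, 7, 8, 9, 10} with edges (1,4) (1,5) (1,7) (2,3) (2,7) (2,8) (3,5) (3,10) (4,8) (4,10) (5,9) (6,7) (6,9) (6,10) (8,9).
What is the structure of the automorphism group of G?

G is 3-regular on 10 vertices with no triangles and no 4-cycles (girth 5): this is the Petersen graph. It is a classical fact that the Petersen graph has automorphism group S_5 (order 120), arising from its description as the Kneser graph K(5,2).

the symmetric group S_5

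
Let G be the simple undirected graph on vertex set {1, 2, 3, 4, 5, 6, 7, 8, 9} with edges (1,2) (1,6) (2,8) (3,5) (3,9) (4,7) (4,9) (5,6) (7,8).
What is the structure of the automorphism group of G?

the dihedral group of order 18

G is 2-regular and connected on 9 vertices, i.e. the cycle C_9. C_9 has 9 rotations and 9 reflections, so Aut(C_9) ≅ D_9 of order 18.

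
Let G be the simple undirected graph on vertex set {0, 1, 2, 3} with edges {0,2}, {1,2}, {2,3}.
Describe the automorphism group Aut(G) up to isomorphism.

Vertex 2 has degree 3 and every other vertex has degree 1, so G is the star K_{1,3} with centre 2. Any automorphism fixes the centre and permutes the 3 leaves freely, so Aut(G) ≅ S_3 of order 3! = 6.

the symmetric group on 3 letters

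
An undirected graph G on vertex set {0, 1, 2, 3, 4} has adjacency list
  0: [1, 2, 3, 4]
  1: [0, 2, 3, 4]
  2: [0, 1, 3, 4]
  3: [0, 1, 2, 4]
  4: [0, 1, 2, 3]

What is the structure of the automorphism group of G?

Every vertex has degree 4, so G is the complete graph K_5. Any permutation of the 5 vertices preserves K_5, so Aut(K_5) = S_5 of order 5! = 120.

S_5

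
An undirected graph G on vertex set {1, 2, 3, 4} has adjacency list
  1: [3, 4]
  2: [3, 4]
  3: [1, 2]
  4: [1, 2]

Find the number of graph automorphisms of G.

8

G is 2-regular and bipartite on 2^2 = 4 vertices with girth 4; it is the hypercube graph Q_2. The symmetry group of the 2-cube is the hyperoctahedral group B_2 = Z_2 ≀ S_2, of order 2^2·2! = 8.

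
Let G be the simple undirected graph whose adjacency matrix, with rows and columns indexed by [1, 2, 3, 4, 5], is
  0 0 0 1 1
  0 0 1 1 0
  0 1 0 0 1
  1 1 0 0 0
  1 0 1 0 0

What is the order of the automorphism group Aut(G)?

10

G is 2-regular and connected on 5 vertices, i.e. the cycle C_5. The automorphisms of the 5-cycle are exactly the symmetries of a regular 5-gon: the dihedral group D_5, |D_5| = 10.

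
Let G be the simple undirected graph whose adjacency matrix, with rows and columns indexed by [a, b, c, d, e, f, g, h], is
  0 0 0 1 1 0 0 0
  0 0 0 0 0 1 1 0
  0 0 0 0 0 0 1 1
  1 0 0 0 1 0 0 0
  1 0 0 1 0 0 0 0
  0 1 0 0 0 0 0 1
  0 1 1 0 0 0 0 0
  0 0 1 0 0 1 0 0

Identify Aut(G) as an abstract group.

G has two connected components, {b, c, f, g, h} and {a, d, e}; each is 2-regular, so G = C_5 ⊔ C_3. The components are non-isomorphic (different sizes), so Aut(G) = Aut(C_5) × Aut(C_3) = D_5 × D_3 of order 10·6 = 60.

D_5 × D_3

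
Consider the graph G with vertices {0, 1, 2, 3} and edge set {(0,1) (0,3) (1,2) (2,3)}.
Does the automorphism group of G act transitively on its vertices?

Yes

Every vertex has degree 2 and the graph is connected, so G is the 4-cycle C_4. The automorphisms of the 4-cycle are exactly the symmetries of a regular 4-gon: the dihedral group D_4, |D_4| = 8. This group acts transitively on the 4 vertices.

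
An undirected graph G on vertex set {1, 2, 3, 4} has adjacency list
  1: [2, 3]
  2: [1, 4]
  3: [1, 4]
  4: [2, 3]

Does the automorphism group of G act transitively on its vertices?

G is 2-regular and bipartite on 2^2 = 4 vertices with girth 4; it is the hypercube graph Q_2. The symmetry group of the 2-cube is the hyperoctahedral group B_2 = Z_2 ≀ S_2, of order 2^2·2! = 8. Under this action every vertex can be carried to every other, so G is vertex-transitive.

Yes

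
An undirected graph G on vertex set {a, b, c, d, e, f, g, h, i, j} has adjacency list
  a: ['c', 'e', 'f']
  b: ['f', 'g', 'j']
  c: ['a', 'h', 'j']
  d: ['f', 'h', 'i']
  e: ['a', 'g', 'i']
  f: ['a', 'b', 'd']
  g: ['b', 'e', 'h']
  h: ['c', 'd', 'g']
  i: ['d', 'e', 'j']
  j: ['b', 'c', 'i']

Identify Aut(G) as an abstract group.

G is 3-regular on 10 vertices with no triangles and no 4-cycles (girth 5): this is the Petersen graph. It is a classical fact that the Petersen graph has automorphism group S_5 (order 120), arising from its description as the Kneser graph K(5,2).

the symmetric group S_5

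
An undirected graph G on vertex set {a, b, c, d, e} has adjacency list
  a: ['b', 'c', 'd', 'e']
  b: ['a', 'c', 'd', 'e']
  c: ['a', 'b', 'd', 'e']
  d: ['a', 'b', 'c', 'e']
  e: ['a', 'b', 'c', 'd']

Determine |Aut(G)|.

All 5 vertices are pairwise adjacent: G = K_5. Any permutation of the 5 vertices preserves K_5, so Aut(K_5) = S_5 of order 5! = 120.

120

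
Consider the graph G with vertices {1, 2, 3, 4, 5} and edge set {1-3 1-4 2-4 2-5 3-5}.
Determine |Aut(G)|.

10

Every vertex has degree 2 and the graph is connected, so G is the 5-cycle C_5. C_5 has 5 rotations and 5 reflections, so Aut(C_5) ≅ D_5 of order 10.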